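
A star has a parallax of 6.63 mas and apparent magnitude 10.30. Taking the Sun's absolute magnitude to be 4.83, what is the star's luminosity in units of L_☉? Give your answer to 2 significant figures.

d = 1/p = 1000/6.63 mas = 150.8 pc
M = m − 5 log₁₀ d + 5 = 10.30 − 5·2.1785 + 5 = 4.408
M − M_☉ = 4.408 − 4.83 = -0.422
L/L_☉ = 10^(−0.4 × -0.422) = 1.476

L/L_☉ ≈ 1.5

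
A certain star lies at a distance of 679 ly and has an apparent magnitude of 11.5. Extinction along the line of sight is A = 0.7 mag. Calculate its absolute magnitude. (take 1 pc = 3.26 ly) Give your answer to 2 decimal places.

M ≈ 4.21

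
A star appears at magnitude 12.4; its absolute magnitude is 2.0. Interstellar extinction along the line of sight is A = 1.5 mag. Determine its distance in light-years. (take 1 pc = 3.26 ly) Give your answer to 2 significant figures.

d ≈ 2000 ly

m − M = 5 log₁₀(d/10 pc) + A  ⇒  12.4 − (2.0) − 1.5 = 5 log₁₀(d/10)
8.900 = 5 log₁₀(d/10)
log₁₀ d = (m − M − A)/5 + 1 = 2.7800
d = 10^2.7800 = 602.6 pc
= 1964 ly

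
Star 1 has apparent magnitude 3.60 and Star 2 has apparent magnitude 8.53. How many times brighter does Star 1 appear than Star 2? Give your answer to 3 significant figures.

Magnitude difference = -4.93
Flux ratio = 10^(−0.4 Δm) = 10^(−0.4 × -4.93) = 10^1.972 = 93.76

93.8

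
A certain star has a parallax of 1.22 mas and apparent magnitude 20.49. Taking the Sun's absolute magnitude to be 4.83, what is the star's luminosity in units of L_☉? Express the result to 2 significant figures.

d = 1/p = 1000/1.22 mas = 819.7 pc
M = m − 5 log₁₀ d + 5 = 20.49 − 5·2.9136 + 5 = 10.922
M − M_☉ = 10.922 − 4.83 = 6.092
L/L_☉ = 10^(−0.4 × 6.092) = 3.658×10^-3

L/L_☉ ≈ 3.7×10^-3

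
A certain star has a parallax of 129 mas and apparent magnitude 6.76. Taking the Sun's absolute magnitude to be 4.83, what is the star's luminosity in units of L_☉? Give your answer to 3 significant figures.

L/L_☉ ≈ 0.102

d = 1/p = 1000/129 mas = 7.752 pc
M = m − 5 log₁₀ d + 5 = 6.76 − 5·0.8894 + 5 = 7.313
M − M_☉ = 7.313 − 4.83 = 2.483
L/L_☉ = 10^(−0.4 × 2.483) = 0.1016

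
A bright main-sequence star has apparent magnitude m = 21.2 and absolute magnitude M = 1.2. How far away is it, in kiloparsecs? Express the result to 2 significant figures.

d ≈ 100 kpc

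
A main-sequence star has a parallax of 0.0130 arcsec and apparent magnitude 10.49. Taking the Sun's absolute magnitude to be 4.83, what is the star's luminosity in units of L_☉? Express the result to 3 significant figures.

L/L_☉ ≈ 0.322

d = 1/p = 1/0.0130″ = 76.92 pc
M = m − 5 log₁₀ d + 5 = 10.49 − 5·1.8861 + 5 = 6.060
M − M_☉ = 6.060 − 4.83 = 1.230
L/L_☉ = 10^(−0.4 × 1.230) = 0.3222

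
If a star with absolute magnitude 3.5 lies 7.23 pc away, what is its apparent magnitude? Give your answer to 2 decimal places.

m ≈ 2.80

m = M + 5 log₁₀ d − 5 = 3.5 + 5·0.8591 − 5 = 2.796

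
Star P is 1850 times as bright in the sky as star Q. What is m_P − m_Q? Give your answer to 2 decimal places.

Pogson: Δm = −2.5 log₁₀(ratio) = −2.5 log₁₀(1850) = −2.5 × 3.2672 = -8.168
Star P is brighter, so it has the smaller magnitude: the difference is negative.

m_P − m_Q ≈ -8.17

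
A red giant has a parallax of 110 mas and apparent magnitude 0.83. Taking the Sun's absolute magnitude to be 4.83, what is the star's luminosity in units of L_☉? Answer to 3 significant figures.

d = 1/p = 1000/110 mas = 9.091 pc
M = m − 5 log₁₀ d + 5 = 0.83 − 5·0.9586 + 5 = 1.037
M − M_☉ = 1.037 − 4.83 = -3.793
L/L_☉ = 10^(−0.4 × -3.793) = 32.90

L/L_☉ ≈ 32.9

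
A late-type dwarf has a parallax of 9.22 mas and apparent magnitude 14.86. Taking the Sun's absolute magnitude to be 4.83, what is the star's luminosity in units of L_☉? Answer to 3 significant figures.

L/L_☉ ≈ 0.0114

d = 1/p = 1000/9.22 mas = 108.5 pc
M = m − 5 log₁₀ d + 5 = 14.86 − 5·2.0353 + 5 = 9.684
M − M_☉ = 9.684 − 4.83 = 4.854
L/L_☉ = 10^(−0.4 × 4.854) = 0.01144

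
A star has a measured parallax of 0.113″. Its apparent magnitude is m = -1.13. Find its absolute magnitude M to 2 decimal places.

d = 1/p = 1/0.113″ = 8.850 pc
5 log₁₀(d/10 pc) = 5 log₁₀(8.850) − 5 = -0.265
M = m − 5 log₁₀(d/10) = -1.13 + 0.265 = -0.865

M ≈ -0.86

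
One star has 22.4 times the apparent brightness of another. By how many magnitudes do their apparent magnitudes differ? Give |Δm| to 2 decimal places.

Pogson: Δm = −2.5 log₁₀(ratio) = −2.5 log₁₀(22.4) = −2.5 × 1.3502 = -3.376

|Δm| ≈ 3.38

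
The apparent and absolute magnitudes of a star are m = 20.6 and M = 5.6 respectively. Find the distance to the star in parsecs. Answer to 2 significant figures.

d ≈ 10000 pc

Distance modulus: m − M = 20.6 − (5.6) = 15.000
m − M = 5 log₁₀ d − 5
log₁₀ d = (m − M)/5 + 1 = 4.0000
d = 10^4.0000 = 10000 pc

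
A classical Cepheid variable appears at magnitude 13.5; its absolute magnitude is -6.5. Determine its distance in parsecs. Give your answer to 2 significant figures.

d ≈ 100000 pc

μ = m − M = 20.000
m − M = 5 log₁₀ d − 5
log₁₀ d = (m − M)/5 + 1 = 5.0000
d = 10^5.0000 = 100000 pc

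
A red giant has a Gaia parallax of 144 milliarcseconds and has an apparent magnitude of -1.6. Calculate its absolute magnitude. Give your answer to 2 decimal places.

M ≈ -0.81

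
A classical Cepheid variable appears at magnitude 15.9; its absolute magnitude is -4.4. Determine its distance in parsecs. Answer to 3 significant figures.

d ≈ 115000 pc

μ = m − M = 20.300
m − M = 5 log₁₀ d − 5
log₁₀ d = (m − M)/5 + 1 = 5.0600
d = 10^5.0600 = 114800 pc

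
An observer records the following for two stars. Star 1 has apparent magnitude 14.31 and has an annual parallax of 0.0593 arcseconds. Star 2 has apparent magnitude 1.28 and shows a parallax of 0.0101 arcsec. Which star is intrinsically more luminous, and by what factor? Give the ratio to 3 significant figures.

Star 2 is more luminous, by a factor of 5.62×10^6.

Star 1: d = 1/p = 1/0.0593″ = 16.86 pc
Star 1: M = m − 5 log₁₀ d + 5 = 14.31 − 5·1.2269 + 5 = 13.175
Star 2: d = 1/p = 1/0.0101″ = 99.01 pc
Star 2: M = m − 5 log₁₀ d + 5 = 1.28 − 5·1.9957 + 5 = -3.698
ΔM = M_1 − M_2 = 13.175 − (-3.698) = 16.874; smaller M is more luminous → Star 2.
L ratio = 10^(0.4 |ΔM|) = 10^6.749 = 5.617×10^6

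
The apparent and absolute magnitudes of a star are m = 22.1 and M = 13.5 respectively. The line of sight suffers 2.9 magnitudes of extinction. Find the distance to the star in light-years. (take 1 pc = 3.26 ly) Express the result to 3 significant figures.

m − M = 5 log₁₀(d/10 pc) + A  ⇒  22.1 − (13.5) − 2.9 = 5 log₁₀(d/10)
5.700 = 5 log₁₀(d/10)
log₁₀ d = (m − M − A)/5 + 1 = 2.1400
d = 10^2.1400 = 138.0 pc
= 450.0 ly

d ≈ 450 ly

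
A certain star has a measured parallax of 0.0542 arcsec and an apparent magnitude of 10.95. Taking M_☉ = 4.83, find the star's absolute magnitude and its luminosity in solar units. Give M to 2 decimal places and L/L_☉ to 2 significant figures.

M ≈ 9.62; L/L_☉ ≈ 0.012

d = 1/p = 1/0.0542″ = 18.45 pc
M = m − 5 log₁₀ d + 5 = 10.95 − 5·1.2660 + 5 = 9.620
M − M_☉ = 9.620 − 4.83 = 4.790
L/L_☉ = 10^(−0.4 × 4.790) = 0.01213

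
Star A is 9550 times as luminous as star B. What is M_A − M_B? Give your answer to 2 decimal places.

Pogson: ΔM = −2.5 log₁₀(ratio) = −2.5 log₁₀(9550) = −2.5 × 3.9800 = -9.950
Star A is brighter, so it has the smaller magnitude: the difference is negative.

M_A − M_B ≈ -9.95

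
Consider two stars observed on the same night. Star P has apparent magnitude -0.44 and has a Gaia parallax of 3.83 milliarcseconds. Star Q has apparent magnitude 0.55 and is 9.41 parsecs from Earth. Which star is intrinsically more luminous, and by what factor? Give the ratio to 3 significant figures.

Star P: p = 3.83 mas = 3.83×10^-3″ → d = 1/p = 261.1 pc
Star P: M = m − 5 log₁₀ d + 5 = -0.44 − 5·2.4168 + 5 = -7.524
Star Q: M = m − 5 log₁₀ d + 5 = 0.55 − 5·0.9736 + 5 = 0.682
ΔM = M_P − M_Q = -7.524 − (0.682) = -8.206; smaller M is more luminous → Star P.
L ratio = 10^(0.4 |ΔM|) = 10^3.282 = 1916

Star P is more luminous, by a factor of 1920.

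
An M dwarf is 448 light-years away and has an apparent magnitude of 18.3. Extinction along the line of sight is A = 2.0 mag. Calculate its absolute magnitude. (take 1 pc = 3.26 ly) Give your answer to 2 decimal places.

M ≈ 10.61

d = 448 ly / 3.26 = 137.4 pc
5 log₁₀(d/10 pc) = 5 log₁₀(137.4) − 5 = 5.690
M = m − 5 log₁₀(d/10) − A = 18.3 − 5.690 − 2.0 = 10.610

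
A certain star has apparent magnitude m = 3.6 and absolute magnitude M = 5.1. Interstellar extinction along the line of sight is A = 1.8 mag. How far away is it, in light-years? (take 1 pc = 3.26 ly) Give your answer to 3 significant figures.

d ≈ 7.13 ly

m − M = 5 log₁₀(d/10 pc) + A  ⇒  3.6 − (5.1) − 1.8 = 5 log₁₀(d/10)
-3.300 = 5 log₁₀(d/10)
log₁₀ d = (m − M − A)/5 + 1 = 0.3400
d = 10^0.3400 = 2.188 pc
= 7.132 ly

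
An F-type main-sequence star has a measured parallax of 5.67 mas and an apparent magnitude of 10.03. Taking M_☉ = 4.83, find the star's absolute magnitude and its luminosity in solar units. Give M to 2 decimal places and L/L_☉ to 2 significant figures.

d = 1/p = 1000/5.67 mas = 176.4 pc
M = m − 5 log₁₀ d + 5 = 10.03 − 5·2.2464 + 5 = 3.798
M − M_☉ = 3.798 − 4.83 = -1.032
L/L_☉ = 10^(−0.4 × -1.032) = 2.587

M ≈ 3.80; L/L_☉ ≈ 2.6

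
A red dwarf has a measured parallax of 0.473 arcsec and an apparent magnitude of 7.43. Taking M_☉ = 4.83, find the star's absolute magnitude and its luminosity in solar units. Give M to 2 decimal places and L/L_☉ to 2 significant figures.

d = 1/p = 1/0.473″ = 2.114 pc
M = m − 5 log₁₀ d + 5 = 7.43 − 5·0.3251 + 5 = 10.804
M − M_☉ = 10.804 − 4.83 = 5.974
L/L_☉ = 10^(−0.4 × 5.974) = 4.076×10^-3

M ≈ 10.80; L/L_☉ ≈ 4.1×10^-3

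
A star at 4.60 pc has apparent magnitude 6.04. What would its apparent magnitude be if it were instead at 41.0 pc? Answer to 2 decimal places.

m ≈ 10.79

Flux ∝ 1/d², so Δm = 5 log₁₀(d₂/d₁) = 5 log₁₀(41.0/4.60) = 4.750
m₂ = m₁ + Δm = 6.04 + (4.750) = 10.790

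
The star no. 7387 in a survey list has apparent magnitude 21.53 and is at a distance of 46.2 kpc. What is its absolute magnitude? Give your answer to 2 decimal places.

d = 46.2 kpc = 46200 pc
5 log₁₀(d/10 pc) = 5 log₁₀(46200) − 5 = 18.323
M = m − 5 log₁₀(d/10) = 21.53 − 18.323 = 3.207

M ≈ 3.21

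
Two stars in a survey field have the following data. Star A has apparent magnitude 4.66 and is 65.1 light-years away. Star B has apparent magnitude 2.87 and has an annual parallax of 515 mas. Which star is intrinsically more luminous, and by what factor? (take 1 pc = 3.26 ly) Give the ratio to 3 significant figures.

Star A: d = 65.1 ly / 3.26 = 19.97 pc
Star A: M = m − 5 log₁₀ d + 5 = 4.66 − 5·1.3004 + 5 = 3.158
Star B: p = 515 mas = 0.515″ → d = 1/p = 1.942 pc
Star B: M = m − 5 log₁₀ d + 5 = 2.87 − 5·0.2882 + 5 = 6.429
ΔM = M_A − M_B = 3.158 − (6.429) = -3.271; smaller M is more luminous → Star A.
L ratio = 10^(0.4 |ΔM|) = 10^1.308 = 20.34

Star A is more luminous, by a factor of 20.3.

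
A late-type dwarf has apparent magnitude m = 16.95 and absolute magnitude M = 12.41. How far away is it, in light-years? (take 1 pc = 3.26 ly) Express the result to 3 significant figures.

d ≈ 264 ly

Distance modulus: m − M = 16.95 − (12.41) = 4.540
m − M = 5 log₁₀ d − 5
log₁₀ d = (m − M)/5 + 1 = 1.9080
d = 10^1.9080 = 80.91 pc
= 263.8 ly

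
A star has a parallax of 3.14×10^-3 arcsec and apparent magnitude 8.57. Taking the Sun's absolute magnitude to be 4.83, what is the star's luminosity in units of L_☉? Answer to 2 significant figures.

L/L_☉ ≈ 32

d = 1/p = 1/3.14×10^-3″ = 318.5 pc
M = m − 5 log₁₀ d + 5 = 8.57 − 5·2.5031 + 5 = 1.055
M − M_☉ = 1.055 − 4.83 = -3.775
L/L_☉ = 10^(−0.4 × -3.775) = 32.37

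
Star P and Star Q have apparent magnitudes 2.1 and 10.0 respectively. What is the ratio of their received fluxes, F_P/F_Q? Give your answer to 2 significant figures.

F_P/F_Q ≈ 1400

Δm = 2.1 − (10.0) = -7.9
Flux ratio = 10^(−0.4 Δm) = 10^(−0.4 × -7.9) = 10^3.160 = 1445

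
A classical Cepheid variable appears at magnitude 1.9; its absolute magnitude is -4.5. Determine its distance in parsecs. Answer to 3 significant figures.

μ = m − M = 6.400
m − M = 5 log₁₀ d − 5
log₁₀ d = (m − M)/5 + 1 = 2.2800
d = 10^2.2800 = 190.5 pc

d ≈ 191 pc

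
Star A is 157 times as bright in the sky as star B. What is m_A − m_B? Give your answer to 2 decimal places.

Pogson: Δm = −2.5 log₁₀(ratio) = −2.5 log₁₀(157) = −2.5 × 2.1959 = -5.490
Star A is brighter, so it has the smaller magnitude: the difference is negative.

m_A − m_B ≈ -5.49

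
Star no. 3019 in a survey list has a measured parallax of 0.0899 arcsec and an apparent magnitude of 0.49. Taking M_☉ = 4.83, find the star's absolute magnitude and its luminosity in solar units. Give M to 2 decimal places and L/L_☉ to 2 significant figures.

M ≈ 0.26; L/L_☉ ≈ 67

d = 1/p = 1/0.0899″ = 11.12 pc
M = m − 5 log₁₀ d + 5 = 0.49 − 5·1.0462 + 5 = 0.259
M − M_☉ = 0.259 − 4.83 = -4.571
L/L_☉ = 10^(−0.4 × -4.571) = 67.37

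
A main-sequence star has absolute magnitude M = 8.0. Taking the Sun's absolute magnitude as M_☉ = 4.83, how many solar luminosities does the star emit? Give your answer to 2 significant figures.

L/L_☉ ≈ 0.054

M − M_☉ = 8.0 − 4.83 = 3.170
L/L_☉ = 10^(−0.4 (M − M_☉)) = 10^-1.268 = 0.05395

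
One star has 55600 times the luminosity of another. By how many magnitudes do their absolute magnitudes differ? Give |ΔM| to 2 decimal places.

Pogson: ΔM = −2.5 log₁₀(ratio) = −2.5 log₁₀(55600) = −2.5 × 4.7451 = -11.863

|ΔM| ≈ 11.86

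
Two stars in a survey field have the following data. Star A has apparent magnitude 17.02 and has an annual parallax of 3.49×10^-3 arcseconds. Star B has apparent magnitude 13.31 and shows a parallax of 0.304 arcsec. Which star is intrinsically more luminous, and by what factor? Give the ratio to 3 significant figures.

Star A is more luminous, by a factor of 249.

Star A: d = 1/p = 1/3.49×10^-3″ = 286.5 pc
Star A: M = m − 5 log₁₀ d + 5 = 17.02 − 5·2.4572 + 5 = 9.734
Star B: d = 1/p = 1/0.304″ = 3.289 pc
Star B: M = m − 5 log₁₀ d + 5 = 13.31 − 5·0.5171 + 5 = 15.724
ΔM = M_A − M_B = 9.734 − (15.724) = -5.990; smaller M is more luminous → Star A.
L ratio = 10^(0.4 |ΔM|) = 10^2.396 = 248.9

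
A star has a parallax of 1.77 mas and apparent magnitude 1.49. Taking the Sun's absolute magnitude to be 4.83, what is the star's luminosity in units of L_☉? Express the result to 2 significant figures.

L/L_☉ ≈ 69000

d = 1/p = 1000/1.77 mas = 565.0 pc
M = m − 5 log₁₀ d + 5 = 1.49 − 5·2.7520 + 5 = -7.270
M − M_☉ = -7.270 − 4.83 = -12.100
L/L_☉ = 10^(−0.4 × -12.100) = 69190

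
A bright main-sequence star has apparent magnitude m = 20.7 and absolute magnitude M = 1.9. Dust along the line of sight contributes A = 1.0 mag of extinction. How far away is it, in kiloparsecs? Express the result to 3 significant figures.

m − M = 5 log₁₀(d/10 pc) + A  ⇒  20.7 − (1.9) − 1.0 = 5 log₁₀(d/10)
17.800 = 5 log₁₀(d/10)
log₁₀ d = (m − M − A)/5 + 1 = 4.5600
d = 10^4.5600 = 36310 pc
= 36.31 kpc

d ≈ 36.3 kpc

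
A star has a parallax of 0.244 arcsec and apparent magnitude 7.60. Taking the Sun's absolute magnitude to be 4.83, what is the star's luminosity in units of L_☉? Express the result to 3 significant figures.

L/L_☉ ≈ 0.0131

d = 1/p = 1/0.244″ = 4.098 pc
M = m − 5 log₁₀ d + 5 = 7.60 − 5·0.6126 + 5 = 9.537
M − M_☉ = 9.537 − 4.83 = 4.707
L/L_☉ = 10^(−0.4 × 4.707) = 0.01310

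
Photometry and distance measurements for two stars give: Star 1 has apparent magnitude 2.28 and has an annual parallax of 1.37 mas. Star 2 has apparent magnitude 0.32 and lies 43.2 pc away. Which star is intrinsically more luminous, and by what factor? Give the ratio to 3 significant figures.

Star 1: p = 1.37 mas = 1.37×10^-3″ → d = 1/p = 729.9 pc
Star 1: M = m − 5 log₁₀ d + 5 = 2.28 − 5·2.8633 + 5 = -7.036
Star 2: M = m − 5 log₁₀ d + 5 = 0.32 − 5·1.6355 + 5 = -2.857
ΔM = M_1 − M_2 = -7.036 − (-2.857) = -4.179; smaller M is more luminous → Star 1.
L ratio = 10^(0.4 |ΔM|) = 10^1.672 = 46.95

Star 1 is more luminous, by a factor of 46.9.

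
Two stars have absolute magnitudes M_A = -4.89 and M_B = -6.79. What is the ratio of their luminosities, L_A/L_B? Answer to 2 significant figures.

ΔM = M_A − M_B = 1.90
L_A/L_B = 10^(−0.4 ΔM) = 10^-0.760 = 0.1738

L_A/L_B ≈ 0.17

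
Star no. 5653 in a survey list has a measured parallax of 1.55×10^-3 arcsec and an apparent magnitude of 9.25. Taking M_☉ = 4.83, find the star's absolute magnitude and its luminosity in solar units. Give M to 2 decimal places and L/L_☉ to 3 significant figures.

M ≈ 0.20; L/L_☉ ≈ 71.0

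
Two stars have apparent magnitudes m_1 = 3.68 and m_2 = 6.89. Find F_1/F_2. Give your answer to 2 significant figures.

Δm = 3.68 − (6.89) = -3.21
Flux ratio = 10^(−0.4 Δm) = 10^(−0.4 × -3.21) = 10^1.284 = 19.23

F_1/F_2 ≈ 19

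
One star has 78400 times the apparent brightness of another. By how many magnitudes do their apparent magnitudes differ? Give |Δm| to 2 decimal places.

|Δm| ≈ 12.24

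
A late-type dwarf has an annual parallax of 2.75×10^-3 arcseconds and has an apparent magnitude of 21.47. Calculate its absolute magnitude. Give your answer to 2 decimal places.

d = 1/p = 1/2.75×10^-3″ = 363.6 pc
5 log₁₀(d/10 pc) = 5 log₁₀(363.6) − 5 = 7.803
M = m − 5 log₁₀(d/10) = 21.47 − 7.803 = 13.667

M ≈ 13.67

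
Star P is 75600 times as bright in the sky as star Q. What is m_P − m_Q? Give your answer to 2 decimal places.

m_P − m_Q ≈ -12.20

Pogson: Δm = −2.5 log₁₀(ratio) = −2.5 log₁₀(75600) = −2.5 × 4.8785 = -12.196
Star P is brighter, so it has the smaller magnitude: the difference is negative.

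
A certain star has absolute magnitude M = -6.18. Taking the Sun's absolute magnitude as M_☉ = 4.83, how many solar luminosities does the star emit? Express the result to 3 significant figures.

L/L_☉ ≈ 25400

M − M_☉ = -6.18 − 4.83 = -11.010
L/L_☉ = 10^(−0.4 (M − M_☉)) = 10^4.404 = 25350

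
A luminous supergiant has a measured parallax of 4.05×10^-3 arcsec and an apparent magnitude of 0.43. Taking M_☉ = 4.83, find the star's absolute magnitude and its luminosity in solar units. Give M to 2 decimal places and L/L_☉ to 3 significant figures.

d = 1/p = 1/4.05×10^-3″ = 246.9 pc
M = m − 5 log₁₀ d + 5 = 0.43 − 5·2.3925 + 5 = -6.533
M − M_☉ = -6.533 − 4.83 = -11.363
L/L_☉ = 10^(−0.4 × -11.363) = 35080

M ≈ -6.53; L/L_☉ ≈ 35100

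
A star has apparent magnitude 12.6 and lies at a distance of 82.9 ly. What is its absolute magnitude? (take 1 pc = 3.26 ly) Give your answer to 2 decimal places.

d = 82.9 ly / 3.26 = 25.43 pc
5 log₁₀(d/10 pc) = 5 log₁₀(25.43) − 5 = 2.027
M = m − 5 log₁₀(d/10) = 12.6 − 2.027 = 10.573

M ≈ 10.57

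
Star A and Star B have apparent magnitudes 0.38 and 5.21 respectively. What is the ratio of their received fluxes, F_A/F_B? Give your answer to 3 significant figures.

Magnitude difference = -4.83
Flux ratio = 10^(−0.4 Δm) = 10^(−0.4 × -4.83) = 10^1.932 = 85.51

F_A/F_B ≈ 85.5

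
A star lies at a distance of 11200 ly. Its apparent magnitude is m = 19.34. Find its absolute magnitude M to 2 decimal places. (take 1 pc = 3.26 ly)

M ≈ 6.66

d = 11200 ly / 3.26 = 3436 pc
5 log₁₀(d/10 pc) = 5 log₁₀(3436) − 5 = 12.680
M = m − 5 log₁₀(d/10) = 19.34 − 12.680 = 6.660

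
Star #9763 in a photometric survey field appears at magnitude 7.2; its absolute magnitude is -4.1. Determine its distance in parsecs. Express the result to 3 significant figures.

d ≈ 1820 pc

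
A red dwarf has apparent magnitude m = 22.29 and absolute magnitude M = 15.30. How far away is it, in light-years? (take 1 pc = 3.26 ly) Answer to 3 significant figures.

μ = m − M = 6.990
m − M = 5 log₁₀ d − 5
log₁₀ d = (m − M)/5 + 1 = 2.3980
d = 10^2.3980 = 250.0 pc
= 815.1 ly

d ≈ 815 ly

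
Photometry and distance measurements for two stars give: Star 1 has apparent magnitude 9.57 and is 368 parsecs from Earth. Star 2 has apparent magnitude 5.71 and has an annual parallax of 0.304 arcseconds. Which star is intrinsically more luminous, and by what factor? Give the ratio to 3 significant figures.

Star 1: M = m − 5 log₁₀ d + 5 = 9.57 − 5·2.5658 + 5 = 1.741
Star 2: d = 1/p = 1/0.304″ = 3.289 pc
Star 2: M = m − 5 log₁₀ d + 5 = 5.71 − 5·0.5171 + 5 = 8.124
ΔM = M_1 − M_2 = 1.741 − (8.124) = -6.384; smaller M is more luminous → Star 1.
L ratio = 10^(0.4 |ΔM|) = 10^2.553 = 357.6

Star 1 is more luminous, by a factor of 358.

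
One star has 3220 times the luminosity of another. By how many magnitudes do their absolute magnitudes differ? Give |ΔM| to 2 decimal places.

|ΔM| ≈ 8.77

Pogson: ΔM = −2.5 log₁₀(ratio) = −2.5 log₁₀(3220) = −2.5 × 3.5079 = -8.770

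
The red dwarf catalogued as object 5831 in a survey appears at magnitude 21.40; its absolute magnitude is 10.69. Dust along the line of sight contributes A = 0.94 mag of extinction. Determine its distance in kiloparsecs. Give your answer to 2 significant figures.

d ≈ 0.90 kpc

m − M = 5 log₁₀(d/10 pc) + A  ⇒  21.40 − (10.69) − 0.94 = 5 log₁₀(d/10)
9.770 = 5 log₁₀(d/10)
log₁₀ d = (m − M − A)/5 + 1 = 2.9540
d = 10^2.9540 = 899.5 pc
= 0.8995 kpc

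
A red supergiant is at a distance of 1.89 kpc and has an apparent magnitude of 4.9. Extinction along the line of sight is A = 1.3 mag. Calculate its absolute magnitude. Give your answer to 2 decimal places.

M ≈ -7.78

d = 1.89 kpc = 1890 pc
5 log₁₀(d/10 pc) = 5 log₁₀(1890) − 5 = 11.382
M = m − 5 log₁₀(d/10) − A = 4.9 − 11.382 − 1.3 = -7.782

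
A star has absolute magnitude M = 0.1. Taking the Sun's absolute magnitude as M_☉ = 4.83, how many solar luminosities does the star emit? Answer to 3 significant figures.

L/L_☉ ≈ 78.0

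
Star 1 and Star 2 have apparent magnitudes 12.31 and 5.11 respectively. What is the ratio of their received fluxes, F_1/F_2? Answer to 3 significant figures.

F_1/F_2 ≈ 1.32×10^-3

Magnitude difference = 7.20
Flux ratio = 10^(−0.4 Δm) = 10^(−0.4 × 7.20) = 10^-2.880 = 1.318×10^-3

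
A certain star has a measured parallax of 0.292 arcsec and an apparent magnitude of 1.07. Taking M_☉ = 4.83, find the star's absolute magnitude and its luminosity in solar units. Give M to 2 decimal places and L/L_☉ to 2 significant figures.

M ≈ 3.40; L/L_☉ ≈ 3.7

d = 1/p = 1/0.292″ = 3.425 pc
M = m − 5 log₁₀ d + 5 = 1.07 − 5·0.5346 + 5 = 3.397
M − M_☉ = 3.397 − 4.83 = -1.433
L/L_☉ = 10^(−0.4 × -1.433) = 3.743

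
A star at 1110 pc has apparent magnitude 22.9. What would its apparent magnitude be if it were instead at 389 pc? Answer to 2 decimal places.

Flux ∝ 1/d², so Δm = 5 log₁₀(d₂/d₁) = 5 log₁₀(389/1110) = -2.277
m₂ = m₁ + Δm = 22.9 + (-2.277) = 20.623

m ≈ 20.62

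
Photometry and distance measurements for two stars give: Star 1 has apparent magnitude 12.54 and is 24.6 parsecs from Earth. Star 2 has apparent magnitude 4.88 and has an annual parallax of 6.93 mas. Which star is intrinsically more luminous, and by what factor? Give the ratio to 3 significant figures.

Star 2 is more luminous, by a factor of 39900.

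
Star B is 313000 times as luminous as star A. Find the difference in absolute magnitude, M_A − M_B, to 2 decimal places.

Pogson: ΔM = −2.5 log₁₀(ratio) = −2.5 log₁₀(313000) = −2.5 × 5.4955 = -13.739
Star B is brighter so has the smaller magnitude: M_A − M_B is positive.

M_A − M_B ≈ 13.74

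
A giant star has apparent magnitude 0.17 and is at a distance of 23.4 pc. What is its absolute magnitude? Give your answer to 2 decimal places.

M ≈ -1.68

5 log₁₀(d/10 pc) = 5 log₁₀(23.40) − 5 = 1.846
M = m − 5 log₁₀(d/10) = 0.17 − 1.846 = -1.676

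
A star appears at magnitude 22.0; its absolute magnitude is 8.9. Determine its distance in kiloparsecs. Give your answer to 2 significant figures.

d ≈ 4.2 kpc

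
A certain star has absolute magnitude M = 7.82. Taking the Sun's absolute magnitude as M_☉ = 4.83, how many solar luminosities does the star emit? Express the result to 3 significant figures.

M − M_☉ = 7.82 − 4.83 = 2.990
L/L_☉ = 10^(−0.4 (M − M_☉)) = 10^-1.196 = 0.06368

L/L_☉ ≈ 0.0637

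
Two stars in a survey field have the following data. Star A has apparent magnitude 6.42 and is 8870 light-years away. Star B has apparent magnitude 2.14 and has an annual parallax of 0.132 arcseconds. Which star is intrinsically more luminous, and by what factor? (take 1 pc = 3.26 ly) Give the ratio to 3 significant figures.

Star A is more luminous, by a factor of 2500.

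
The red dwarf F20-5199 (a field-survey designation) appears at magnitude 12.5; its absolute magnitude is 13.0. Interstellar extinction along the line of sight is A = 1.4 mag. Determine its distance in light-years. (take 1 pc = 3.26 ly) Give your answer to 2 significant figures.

d ≈ 14 ly

m − M = 5 log₁₀(d/10 pc) + A  ⇒  12.5 − (13.0) − 1.4 = 5 log₁₀(d/10)
-1.900 = 5 log₁₀(d/10)
log₁₀ d = (m − M − A)/5 + 1 = 0.6200
d = 10^0.6200 = 4.169 pc
= 13.59 ly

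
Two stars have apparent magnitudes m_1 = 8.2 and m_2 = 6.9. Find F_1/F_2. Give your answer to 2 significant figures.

F_1/F_2 ≈ 0.30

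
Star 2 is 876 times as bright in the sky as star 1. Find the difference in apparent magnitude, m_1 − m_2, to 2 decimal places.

Pogson: Δm = −2.5 log₁₀(ratio) = −2.5 log₁₀(876) = −2.5 × 2.9425 = -7.356
Star 2 is brighter so has the smaller magnitude: m_1 − m_2 is positive.

m_1 − m_2 ≈ 7.36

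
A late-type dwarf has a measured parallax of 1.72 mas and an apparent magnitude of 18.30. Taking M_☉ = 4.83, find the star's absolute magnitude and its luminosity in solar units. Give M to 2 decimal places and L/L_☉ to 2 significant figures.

M ≈ 9.48; L/L_☉ ≈ 0.014

d = 1/p = 1000/1.72 mas = 581.4 pc
M = m − 5 log₁₀ d + 5 = 18.30 − 5·2.7645 + 5 = 9.478
M − M_☉ = 9.478 − 4.83 = 4.648
L/L_☉ = 10^(−0.4 × 4.648) = 0.01383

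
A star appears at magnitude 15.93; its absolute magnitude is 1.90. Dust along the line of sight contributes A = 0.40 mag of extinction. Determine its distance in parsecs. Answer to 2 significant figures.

d ≈ 5300 pc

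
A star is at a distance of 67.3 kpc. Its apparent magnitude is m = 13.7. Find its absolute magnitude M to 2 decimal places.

M ≈ -5.44

d = 67.3 kpc = 67300 pc
5 log₁₀(d/10 pc) = 5 log₁₀(67300) − 5 = 19.140
M = m − 5 log₁₀(d/10) = 13.7 − 19.140 = -5.440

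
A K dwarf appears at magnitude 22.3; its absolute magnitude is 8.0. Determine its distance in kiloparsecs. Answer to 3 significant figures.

d ≈ 7.24 kpc

μ = m − M = 14.300
m − M = 5 log₁₀ d − 5
log₁₀ d = (m − M)/5 + 1 = 3.8600
d = 10^3.8600 = 7244 pc
= 7.244 kpc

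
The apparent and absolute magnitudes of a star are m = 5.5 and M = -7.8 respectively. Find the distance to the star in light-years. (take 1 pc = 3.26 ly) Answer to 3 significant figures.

μ = m − M = 13.300
m − M = 5 log₁₀ d − 5
log₁₀ d = (m − M)/5 + 1 = 3.6600
d = 10^3.6600 = 4571 pc
= 14900 ly

d ≈ 14900 ly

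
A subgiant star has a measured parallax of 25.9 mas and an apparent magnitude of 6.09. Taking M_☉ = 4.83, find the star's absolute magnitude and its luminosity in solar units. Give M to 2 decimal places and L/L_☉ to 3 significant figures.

M ≈ 3.16; L/L_☉ ≈ 4.67

d = 1/p = 1000/25.9 mas = 38.61 pc
M = m − 5 log₁₀ d + 5 = 6.09 − 5·1.5867 + 5 = 3.156
M − M_☉ = 3.156 − 4.83 = -1.674
L/L_☉ = 10^(−0.4 × -1.674) = 4.671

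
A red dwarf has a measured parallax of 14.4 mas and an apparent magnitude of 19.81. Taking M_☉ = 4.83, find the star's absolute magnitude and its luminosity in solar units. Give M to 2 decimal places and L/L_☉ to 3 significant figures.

d = 1/p = 1000/14.4 mas = 69.44 pc
M = m − 5 log₁₀ d + 5 = 19.81 − 5·1.8416 + 5 = 15.602
M − M_☉ = 15.602 − 4.83 = 10.772
L/L_☉ = 10^(−0.4 × 10.772) = 4.912×10^-5

M ≈ 15.60; L/L_☉ ≈ 4.91×10^-5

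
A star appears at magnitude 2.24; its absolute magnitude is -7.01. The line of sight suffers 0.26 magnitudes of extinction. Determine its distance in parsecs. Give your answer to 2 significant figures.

d ≈ 630 pc

m − M = 5 log₁₀(d/10 pc) + A  ⇒  2.24 − (-7.01) − 0.26 = 5 log₁₀(d/10)
8.990 = 5 log₁₀(d/10)
log₁₀ d = (m − M − A)/5 + 1 = 2.7980
d = 10^2.7980 = 628.1 pc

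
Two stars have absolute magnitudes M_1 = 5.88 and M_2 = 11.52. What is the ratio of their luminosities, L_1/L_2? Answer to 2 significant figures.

ΔM = M_1 − M_2 = -5.64
L_1/L_2 = 10^(−0.4 ΔM) = 10^2.256 = 180.3

L_1/L_2 ≈ 180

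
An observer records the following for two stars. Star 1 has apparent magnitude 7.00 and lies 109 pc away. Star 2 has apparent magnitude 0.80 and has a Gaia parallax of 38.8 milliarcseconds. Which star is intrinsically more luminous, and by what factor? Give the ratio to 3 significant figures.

Star 2 is more luminous, by a factor of 16.9.

Star 1: M = m − 5 log₁₀ d + 5 = 7.00 − 5·2.0374 + 5 = 1.813
Star 2: p = 38.8 mas = 0.0388″ → d = 1/p = 25.77 pc
Star 2: M = m − 5 log₁₀ d + 5 = 0.80 − 5·1.4112 + 5 = -1.256
ΔM = M_1 − M_2 = 1.813 − (-1.256) = 3.069; smaller M is more luminous → Star 2.
L ratio = 10^(0.4 |ΔM|) = 10^1.227 = 16.88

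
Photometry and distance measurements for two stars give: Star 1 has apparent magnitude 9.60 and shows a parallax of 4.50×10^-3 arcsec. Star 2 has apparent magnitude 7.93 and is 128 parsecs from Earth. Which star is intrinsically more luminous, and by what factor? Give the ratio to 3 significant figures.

Star 2 is more luminous, by a factor of 1.54.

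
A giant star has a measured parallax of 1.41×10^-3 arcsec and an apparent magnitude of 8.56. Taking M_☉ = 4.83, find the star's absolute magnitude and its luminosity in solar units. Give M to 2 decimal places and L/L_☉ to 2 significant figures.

M ≈ -0.69; L/L_☉ ≈ 160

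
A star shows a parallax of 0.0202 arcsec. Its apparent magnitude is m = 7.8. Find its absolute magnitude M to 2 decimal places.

M ≈ 4.33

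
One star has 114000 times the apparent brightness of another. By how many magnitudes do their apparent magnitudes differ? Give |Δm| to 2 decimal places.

|Δm| ≈ 12.64

Pogson: Δm = −2.5 log₁₀(ratio) = −2.5 log₁₀(114000) = −2.5 × 5.0569 = -12.642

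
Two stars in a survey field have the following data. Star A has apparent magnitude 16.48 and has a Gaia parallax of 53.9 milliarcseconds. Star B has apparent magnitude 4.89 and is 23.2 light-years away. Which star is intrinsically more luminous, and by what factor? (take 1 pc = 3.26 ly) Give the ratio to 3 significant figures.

Star B is more luminous, by a factor of 6360.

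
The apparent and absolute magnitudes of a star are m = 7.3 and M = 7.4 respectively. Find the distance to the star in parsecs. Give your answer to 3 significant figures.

d ≈ 9.55 pc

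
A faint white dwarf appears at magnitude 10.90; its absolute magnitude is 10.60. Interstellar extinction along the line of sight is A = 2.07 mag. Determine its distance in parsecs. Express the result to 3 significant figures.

d ≈ 4.43 pc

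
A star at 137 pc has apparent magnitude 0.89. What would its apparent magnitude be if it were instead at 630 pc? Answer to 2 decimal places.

m ≈ 4.20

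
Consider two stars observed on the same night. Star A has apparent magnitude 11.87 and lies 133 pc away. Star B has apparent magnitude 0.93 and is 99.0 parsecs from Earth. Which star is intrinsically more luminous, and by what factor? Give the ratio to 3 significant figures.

Star B is more luminous, by a factor of 13200.

Star A: M = m − 5 log₁₀ d + 5 = 11.87 − 5·2.1239 + 5 = 6.251
Star B: M = m − 5 log₁₀ d + 5 = 0.93 − 5·1.9956 + 5 = -4.048
ΔM = M_A − M_B = 6.251 − (-4.048) = 10.299; smaller M is more luminous → Star B.
L ratio = 10^(0.4 |ΔM|) = 10^4.120 = 13170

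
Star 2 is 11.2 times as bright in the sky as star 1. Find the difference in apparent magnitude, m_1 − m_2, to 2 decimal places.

m_1 − m_2 ≈ 2.62

Pogson: Δm = −2.5 log₁₀(ratio) = −2.5 log₁₀(11.2) = −2.5 × 1.0492 = -2.623
Star 2 is brighter so has the smaller magnitude: m_1 − m_2 is positive.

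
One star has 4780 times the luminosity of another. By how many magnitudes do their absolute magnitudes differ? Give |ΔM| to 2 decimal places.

Pogson: ΔM = −2.5 log₁₀(ratio) = −2.5 log₁₀(4780) = −2.5 × 3.6794 = -9.199

|ΔM| ≈ 9.20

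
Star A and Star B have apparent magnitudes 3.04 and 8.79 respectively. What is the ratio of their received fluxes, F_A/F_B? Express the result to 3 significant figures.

F_A/F_B ≈ 200

Δm = 3.04 − (8.79) = -5.75
Flux ratio = 10^(−0.4 Δm) = 10^(−0.4 × -5.75) = 10^2.300 = 199.5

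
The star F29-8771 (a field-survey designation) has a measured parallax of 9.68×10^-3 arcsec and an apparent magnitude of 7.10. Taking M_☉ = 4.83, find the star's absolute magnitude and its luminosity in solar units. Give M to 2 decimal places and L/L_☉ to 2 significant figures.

d = 1/p = 1/9.68×10^-3″ = 103.3 pc
M = m − 5 log₁₀ d + 5 = 7.10 − 5·2.0141 + 5 = 2.029
M − M_☉ = 2.029 − 4.83 = -2.801
L/L_☉ = 10^(−0.4 × -2.801) = 13.19

M ≈ 2.03; L/L_☉ ≈ 13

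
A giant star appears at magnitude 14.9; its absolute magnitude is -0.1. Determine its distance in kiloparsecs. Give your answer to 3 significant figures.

Distance modulus: m − M = 14.9 − (-0.1) = 15.000
m − M = 5 log₁₀ d − 5
log₁₀ d = (m − M)/5 + 1 = 4.0000
d = 10^4.0000 = 10000 pc
= 10.00 kpc

d ≈ 10.0 kpc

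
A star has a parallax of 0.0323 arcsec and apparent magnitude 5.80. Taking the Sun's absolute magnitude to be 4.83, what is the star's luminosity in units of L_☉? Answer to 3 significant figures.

L/L_☉ ≈ 3.92

d = 1/p = 1/0.0323″ = 30.96 pc
M = m − 5 log₁₀ d + 5 = 5.80 − 5·1.4908 + 5 = 3.346
M − M_☉ = 3.346 − 4.83 = -1.484
L/L_☉ = 10^(−0.4 × -1.484) = 3.923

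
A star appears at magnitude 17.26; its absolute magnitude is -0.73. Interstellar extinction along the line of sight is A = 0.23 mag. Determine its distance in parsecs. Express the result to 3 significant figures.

d ≈ 35600 pc

m − M = 5 log₁₀(d/10 pc) + A  ⇒  17.26 − (-0.73) − 0.23 = 5 log₁₀(d/10)
17.760 = 5 log₁₀(d/10)
log₁₀ d = (m − M − A)/5 + 1 = 4.5520
d = 10^4.5520 = 35650 pc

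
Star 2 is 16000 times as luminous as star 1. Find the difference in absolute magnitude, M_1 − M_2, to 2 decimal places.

M_1 − M_2 ≈ 10.51

Pogson: ΔM = −2.5 log₁₀(ratio) = −2.5 log₁₀(16000) = −2.5 × 4.2041 = -10.510
Star 2 is brighter so has the smaller magnitude: M_1 − M_2 is positive.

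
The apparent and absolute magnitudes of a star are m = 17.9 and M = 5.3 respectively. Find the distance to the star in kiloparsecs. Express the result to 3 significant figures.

d ≈ 3.31 kpc

Distance modulus: m − M = 17.9 − (5.3) = 12.600
m − M = 5 log₁₀ d − 5
log₁₀ d = (m − M)/5 + 1 = 3.5200
d = 10^3.5200 = 3311 pc
= 3.311 kpc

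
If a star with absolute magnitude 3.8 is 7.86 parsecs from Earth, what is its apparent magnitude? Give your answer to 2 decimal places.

m ≈ 3.28

m = M + 5 log₁₀ d − 5 = 3.8 + 5·0.8954 − 5 = 3.277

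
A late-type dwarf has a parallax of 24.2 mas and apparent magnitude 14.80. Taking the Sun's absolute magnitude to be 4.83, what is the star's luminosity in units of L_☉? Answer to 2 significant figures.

d = 1/p = 1000/24.2 mas = 41.32 pc
M = m − 5 log₁₀ d + 5 = 14.80 − 5·1.6162 + 5 = 11.719
M − M_☉ = 11.719 − 4.83 = 6.889
L/L_☉ = 10^(−0.4 × 6.889) = 1.755×10^-3

L/L_☉ ≈ 1.8×10^-3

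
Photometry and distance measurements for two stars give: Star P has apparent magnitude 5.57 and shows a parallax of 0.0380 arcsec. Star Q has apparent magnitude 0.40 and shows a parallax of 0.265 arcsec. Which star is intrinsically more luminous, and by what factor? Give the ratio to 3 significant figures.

Star Q is more luminous, by a factor of 2.40.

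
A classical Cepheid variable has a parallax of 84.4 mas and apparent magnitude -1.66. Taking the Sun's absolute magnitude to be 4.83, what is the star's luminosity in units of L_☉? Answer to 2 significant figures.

L/L_☉ ≈ 550

d = 1/p = 1000/84.4 mas = 11.85 pc
M = m − 5 log₁₀ d + 5 = -1.66 − 5·1.0737 + 5 = -2.028
M − M_☉ = -2.028 − 4.83 = -6.858
L/L_☉ = 10^(−0.4 × -6.858) = 553.8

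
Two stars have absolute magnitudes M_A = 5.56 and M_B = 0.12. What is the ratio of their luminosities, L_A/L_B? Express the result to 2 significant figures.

ΔM = M_A − M_B = 5.44
L_A/L_B = 10^(−0.4 ΔM) = 10^-2.176 = 6.668×10^-3

L_A/L_B ≈ 6.7×10^-3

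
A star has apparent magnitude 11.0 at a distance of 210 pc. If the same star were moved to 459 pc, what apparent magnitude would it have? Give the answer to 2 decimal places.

Flux ∝ 1/d², so Δm = 5 log₁₀(d₂/d₁) = 5 log₁₀(459/210) = 1.698
m₂ = m₁ + Δm = 11.0 + (1.698) = 12.698

m ≈ 12.70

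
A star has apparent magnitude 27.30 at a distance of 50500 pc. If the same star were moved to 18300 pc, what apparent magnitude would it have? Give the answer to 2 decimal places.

m ≈ 25.10

Flux ∝ 1/d², so Δm = 5 log₁₀(d₂/d₁) = 5 log₁₀(18300/50500) = -2.204
m₂ = m₁ + Δm = 27.30 + (-2.204) = 25.096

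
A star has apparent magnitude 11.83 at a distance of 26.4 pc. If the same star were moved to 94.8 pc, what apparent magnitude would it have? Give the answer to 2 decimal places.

m ≈ 14.61

Flux ∝ 1/d², so Δm = 5 log₁₀(d₂/d₁) = 5 log₁₀(94.8/26.4) = 2.776
m₂ = m₁ + Δm = 11.83 + (2.776) = 14.606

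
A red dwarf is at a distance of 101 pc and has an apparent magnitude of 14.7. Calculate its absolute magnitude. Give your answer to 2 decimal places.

5 log₁₀(d/10 pc) = 5 log₁₀(101.0) − 5 = 5.022
M = m − 5 log₁₀(d/10) = 14.7 − 5.022 = 9.678

M ≈ 9.68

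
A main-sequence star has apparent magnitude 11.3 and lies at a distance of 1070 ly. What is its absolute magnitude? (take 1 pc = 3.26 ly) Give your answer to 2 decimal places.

M ≈ 3.72

d = 1070 ly / 3.26 = 328.2 pc
5 log₁₀(d/10 pc) = 5 log₁₀(328.2) − 5 = 7.581
M = m − 5 log₁₀(d/10) = 11.3 − 7.581 = 3.719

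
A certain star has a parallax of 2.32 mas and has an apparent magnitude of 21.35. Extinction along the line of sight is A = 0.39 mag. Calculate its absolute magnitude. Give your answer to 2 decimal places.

M ≈ 12.79

p = 2.32 mas = 2.32×10^-3″ → d = 1/p = 431.0 pc
5 log₁₀(d/10 pc) = 5 log₁₀(431.0) − 5 = 8.173
M = m − 5 log₁₀(d/10) − A = 21.35 − 8.173 − 0.39 = 12.787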